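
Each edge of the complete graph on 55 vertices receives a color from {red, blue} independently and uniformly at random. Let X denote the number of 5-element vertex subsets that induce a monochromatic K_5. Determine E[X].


Let X = Σ_S X_S over the C(55, 5) = 3478761 subsets S of size 5, where X_S = 1 if the K_5 on S is monochromatic.
For a fixed S, the K_5 on S has C(5, 2) = 10 edges. P[all 10 edges red] = (1/2)^10, and likewise for blue, so P[monochromatic] = 2·(1/2)^10 = 2^{1 − 10} = 1/512.
Summing: E[X] = C(55, 5) · 2^{1 − 10} = 3478761 · 1/512 = 3478761/512.
Numerically: E[X] ≈ 6794.455078.

E[X] = C(55,5)·2^(1−C(5,2)) = 3478761/512 ≈ 6794.455078.


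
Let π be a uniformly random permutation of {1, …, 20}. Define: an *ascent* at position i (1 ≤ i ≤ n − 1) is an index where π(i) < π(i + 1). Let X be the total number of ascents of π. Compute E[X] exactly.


Write X = Σ X_I over i = 1, …, 19, with X_I the indicator of one ascent.
There are 19 indicators.
For each fixed i, the pair (π(i), π(i+1)) is a uniformly random ordered pair of distinct values from {1, …, 20}; by symmetry P[π(i) < π(i+1)] = 1/2.
By linearity: E[X] = 19 · (1/2) = (20 − 1) · (1/2) = 19/2 ≈ 9.500.

E[X] = 19/2 = 9.500.


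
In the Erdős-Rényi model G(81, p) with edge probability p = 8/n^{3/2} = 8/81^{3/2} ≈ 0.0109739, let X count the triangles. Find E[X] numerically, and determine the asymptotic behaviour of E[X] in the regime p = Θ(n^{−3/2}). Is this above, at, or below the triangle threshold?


Number of potential triangles: C(81, 3) = 85320.
Each occurs with probability p³ ≈ (0.0109739)³ ≈ 1.32156149e-06.
By linearity: E[X] = C(81, 3)·p³ ≈ 85320 · 1.32156149e-06 ≈ 0.112756.
Since α = 3/2 > 1, p = c/n^{3/2} = o(1/n) is below the triangle threshold p ~ 1/n. Asymptotically E[X] ~ (c³/6)·n^{3(1−α)} = (8³/6)·n^{-1.5} → 0, so by Markov's inequality G has no triangles w.h.p.

E[X] ≈ 0.112756; in regime p = Θ(1/n^{3/2}) E[X] tends to 0 (below the triangle threshold p ~ 1/n).


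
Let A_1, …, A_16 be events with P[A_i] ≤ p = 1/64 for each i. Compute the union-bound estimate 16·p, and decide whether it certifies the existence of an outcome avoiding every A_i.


Union bound: P[∪_{i=1}^{16} A_i] ≤ Σ_i P[A_i] ≤ 16·p = 16·(1/64) = 1/4.
Numerically: 1/4 ≈ 0.2500000.
Is 1/4 < 1? YES.
Since P[∪ A_i] ≤ 1/4 < 1, the complement has P[∩ A_i^c] ≥ 1 − 1/4 = 3/4 > 0, so some outcome avoids every A_i.

16·p = 1/4 ≈ 0.2500000; existence CERTIFIED by the union bound.


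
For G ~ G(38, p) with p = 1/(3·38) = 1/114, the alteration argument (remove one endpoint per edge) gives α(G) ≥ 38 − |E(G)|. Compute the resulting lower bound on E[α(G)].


E[|E(G)|] = C(38, 2)·p = 703 · (1/114) = 37/6.
E[α(G)] ≥ n − E[|E(G)|] = 38 − 37/6 = 191/6.
Numerically: ≈ 31.83333.
(This is only a lower bound; the true E[α(G)] may be larger.)

E[α(G)] ≥ 191/6 ≈ 31.83333.


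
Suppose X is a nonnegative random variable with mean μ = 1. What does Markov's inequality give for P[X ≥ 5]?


μ = E[X] = 1, a = 5.
Markov: P[X ≥ 5] ≤ μ/a = (1)/5 = 1/5.
Numerically: ≈ 0.2000.
(Since a = 5 > μ = 1.0000, the bound 1/5 is < 1 and informative.)

P[X ≥ 5] ≤ 1/5 ≈ 0.2000.


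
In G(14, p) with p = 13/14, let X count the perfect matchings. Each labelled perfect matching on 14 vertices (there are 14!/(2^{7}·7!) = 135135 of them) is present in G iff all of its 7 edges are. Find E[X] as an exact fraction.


K_14 has 14!/(2^{7}·7!) = 135135 labelled perfect matchings.
For each such perfect matching H, let X_H = 1 if all 7 edges of H are present in G. Then P[X_H = 1] = p^{7} = (13/14)^{7} = 62748517/105413504.
By linearity of expectation: E[X] = Σ_H E[X_H] = 135135 · p^{7} = 135135 · 62748517/105413504 = 1211360120685/15059072.
Numerically: E[X] ≈ 8.04e+04.

E[X] = 135135 · (13/14)^{7} = 1211360120685/15059072 ≈ 8.04e+04.


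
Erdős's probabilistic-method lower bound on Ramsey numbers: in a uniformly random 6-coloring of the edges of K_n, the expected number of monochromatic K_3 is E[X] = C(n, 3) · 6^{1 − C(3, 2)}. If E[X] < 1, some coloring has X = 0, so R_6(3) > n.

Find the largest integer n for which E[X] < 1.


We need C(n, 3) · 6^{1 − 3} < 1, i.e. C(n, 3) < 6^{3 − 1} = 36.
Check values of n near the boundary:
  n = 3: C(3, 3) = 1; 1 < 36? YES
  n = 4: C(4, 3) = 4; 4 < 36? YES
  n = 5: C(5, 3) = 10; 10 < 36? YES
  n = 6: C(6, 3) = 20; 20 < 36? YES
  n = 7: C(7, 3) = 35; 35 < 36? YES
  n = 8: C(8, 3) = 56; 56 < 36? NO
  n = 9: C(9, 3) = 84; 84 < 36? NO
  n = 10: C(10, 3) = 120; 120 < 36? NO
The largest n with C(n, 3) < 36 is n = 7 (where E[X] = 35/36 ≈ 0.972222). Hence R_6(3) > 7, i.e. R_6(3) ≥ 8.

Largest n = 7; hence R_6(3) > 7.


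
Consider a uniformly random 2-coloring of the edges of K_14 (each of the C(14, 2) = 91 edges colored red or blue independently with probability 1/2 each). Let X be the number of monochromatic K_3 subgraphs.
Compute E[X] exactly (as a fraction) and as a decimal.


Let X = Σ_S X_S over the C(14, 3) = 364 subsets S of size 3, where X_S = 1 if the K_3 on S is monochromatic.
For a fixed S, the K_3 on S has C(3, 2) = 3 edges. P[all 3 edges red] = (1/2)^3, and likewise for blue, so P[monochromatic] = 2·(1/2)^3 = 2^{1 − 3} = 1/4.
By linearity: E[X] = C(14, 3) · 2^{1 − 3} = 364 · 1/4 = 91.
Numerically: E[X] ≈ 91.0000.

E[X] = C(14,3)·2^(1−C(3,2)) = 91 ≈ 91.0000.


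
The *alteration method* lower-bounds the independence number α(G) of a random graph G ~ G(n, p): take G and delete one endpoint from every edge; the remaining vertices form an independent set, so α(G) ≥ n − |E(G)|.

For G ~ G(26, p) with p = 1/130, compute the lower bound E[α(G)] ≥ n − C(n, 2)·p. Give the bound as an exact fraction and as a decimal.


E[|E(G)|] = C(26, 2)·p = 325 · (1/130) = 5/2.
E[α(G)] ≥ n − E[|E(G)|] = 26 − 5/2 = 47/2.
Numerically: ≈ 23.50000.
(This is only a lower bound; the true E[α(G)] may be larger.)

E[α(G)] ≥ 47/2 ≈ 23.50000.


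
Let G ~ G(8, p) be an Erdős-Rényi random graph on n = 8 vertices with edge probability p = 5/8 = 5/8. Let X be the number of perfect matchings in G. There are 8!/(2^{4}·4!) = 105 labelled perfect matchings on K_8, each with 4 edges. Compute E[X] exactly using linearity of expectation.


K_8 has 8!/(2^{4}·4!) = 105 labelled perfect matchings.
For each such perfect matching H, let X_H = 1 if all 4 edges of H are present in G. Then P[X_H = 1] = p^{4} = (5/8)^{4} = 625/4096.
Summing the indicators: E[X] = Σ_H E[X_H] = 105 · p^{4} = 105 · 625/4096 = 65625/4096.
Numerically: E[X] ≈ 16.0217.

E[X] = 105 · (5/8)^{4} = 65625/4096 ≈ 16.0217.


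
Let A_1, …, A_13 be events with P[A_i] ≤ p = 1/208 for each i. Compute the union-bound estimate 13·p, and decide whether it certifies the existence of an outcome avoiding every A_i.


Union bound: P[∪_{i=1}^{13} A_i] ≤ Σ_i P[A_i] ≤ 13·p = 13·(1/208) = 1/16.
Numerically: 1/16 ≈ 0.0625000.
Is 1/16 < 1? YES.
Since P[∪ A_i] ≤ 1/16 < 1, the complement has P[∩ A_i^c] ≥ 1 − 1/16 = 15/16 > 0, so some outcome avoids every A_i.

13·p = 1/16 ≈ 0.0625000; existence CERTIFIED by the union bound.


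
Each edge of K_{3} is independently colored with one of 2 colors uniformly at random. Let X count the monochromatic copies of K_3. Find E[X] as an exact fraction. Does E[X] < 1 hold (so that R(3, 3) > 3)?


E[X] = C(3, 3) · 2^{1 − 3} = 1 · 2^{−2} = 1/4.
As a reduced fraction: E[X] = 1/4 ≈ 0.2500000.
Is E[X] < 1? YES.
Since E[X] < 1, there exists a 2-coloring of K_{3} with no monochromatic K_3; hence R(3, 3) > 3.

E[X] = 1/4 ≈ 0.2500000; E[X] < 1, so R(3, 3) > 3.


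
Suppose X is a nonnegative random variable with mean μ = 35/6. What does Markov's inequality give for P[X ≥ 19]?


μ = E[X] = 35/6, a = 19.
Markov: P[X ≥ 19] ≤ μ/a = (35/6)/19 = 35/114.
Numerically: ≈ 0.307.
(Since a = 19 > μ = 5.833, the bound 35/114 is < 1 and informative.)

P[X ≥ 19] ≤ 35/114 ≈ 0.307.


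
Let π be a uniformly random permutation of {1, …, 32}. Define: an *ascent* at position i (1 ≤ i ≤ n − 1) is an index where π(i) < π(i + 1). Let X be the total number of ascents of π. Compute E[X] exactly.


Write X = Σ X_I over i = 1, …, 31, with X_I the indicator of one ascent.
There are 31 indicators.
For each fixed i, the pair (π(i), π(i+1)) is a uniformly random ordered pair of distinct values from {1, …, 32}; by symmetry P[π(i) < π(i+1)] = 1/2.
By linearity: E[X] = 31 · (1/2) = (32 − 1) · (1/2) = 31/2 ≈ 15.500.

E[X] = 31/2 = 15.500.


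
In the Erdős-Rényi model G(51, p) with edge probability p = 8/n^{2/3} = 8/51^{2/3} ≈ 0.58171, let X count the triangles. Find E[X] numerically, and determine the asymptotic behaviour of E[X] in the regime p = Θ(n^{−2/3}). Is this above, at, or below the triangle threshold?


Number of potential triangles: C(51, 3) = 20825.
Each occurs with probability p³ ≈ (0.58171)³ ≈ 1.9684737e-01.
By linearity: E[X] = C(51, 3)·p³ ≈ 20825 · 1.9684737e-01 ≈ 4099.34641.
Since α = 2/3 < 1, p = c/n^{2/3} ≫ 1/n is above the triangle threshold p ~ 1/n. Asymptotically E[X] ~ (c³/6)·n^{3(1−α)} = (8³/6)·n^{1} → ∞; triangles are abundant w.h.p.

E[X] ≈ 4099.34641; in regime p = Θ(1/n^{2/3}) E[X] diverges (above the triangle threshold p ~ 1/n).


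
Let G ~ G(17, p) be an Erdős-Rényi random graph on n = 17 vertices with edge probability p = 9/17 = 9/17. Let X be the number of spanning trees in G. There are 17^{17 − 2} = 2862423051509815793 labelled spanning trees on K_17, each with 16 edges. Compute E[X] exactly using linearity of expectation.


K_17 has 17^{17 − 2} = 2862423051509815793 labelled spanning trees.
For each such spanning tree H, let X_H = 1 if all 16 edges of H are present in G. Then P[X_H = 1] = p^{16} = (9/17)^{16} = 1853020188851841/48661191875666868481.
By linearity: E[X] = Σ_H E[X_H] = 2862423051509815793 · p^{16} = 2862423051509815793 · 1853020188851841/48661191875666868481 = 1853020188851841/17.
Numerically: E[X] ≈ 1.09e+14.

E[X] = 2862423051509815793 · (9/17)^{16} = 1853020188851841/17 ≈ 1.09e+14.


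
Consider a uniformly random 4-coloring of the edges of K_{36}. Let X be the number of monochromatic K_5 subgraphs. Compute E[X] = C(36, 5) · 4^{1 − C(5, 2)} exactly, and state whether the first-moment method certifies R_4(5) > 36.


E[X] = C(36, 5) · 4^{1 − 10} = 376992 · 4^{−9} = 376992/262144.
As a reduced fraction: E[X] = 11781/8192 ≈ 1.438110.
Is E[X] < 1? NO.
Since E[X] ≥ 1, the first-moment bound is inconclusive at n = 36; it does NOT by itself certify R_4(5) > 36.

E[X] = 11781/8192 ≈ 1.438110; E[X] ≥ 1; first-moment method inconclusive here.


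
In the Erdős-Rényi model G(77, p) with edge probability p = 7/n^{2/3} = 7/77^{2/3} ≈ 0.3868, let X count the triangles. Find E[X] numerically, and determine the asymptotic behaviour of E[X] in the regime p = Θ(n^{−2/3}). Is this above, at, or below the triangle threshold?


Number of potential triangles: C(77, 3) = 73150.
Each occurs with probability p³ ≈ (0.3868)³ ≈ 5.785124e-02.
By linearity: E[X] = C(77, 3)·p³ ≈ 73150 · 5.785124e-02 ≈ 4231.8182.
Since α = 2/3 < 1, p = c/n^{2/3} ≫ 1/n is above the triangle threshold p ~ 1/n. Asymptotically E[X] ~ (c³/6)·n^{3(1−α)} = (7³/6)·n^{1} → ∞; triangles are abundant w.h.p.

E[X] ≈ 4231.8182; in regime p = Θ(1/n^{2/3}) E[X] diverges (above the triangle threshold p ~ 1/n).


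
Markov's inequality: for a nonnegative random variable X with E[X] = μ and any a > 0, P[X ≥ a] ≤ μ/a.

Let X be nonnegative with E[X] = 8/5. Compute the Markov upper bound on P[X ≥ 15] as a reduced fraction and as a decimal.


μ = E[X] = 8/5, a = 15.
Markov: P[X ≥ 15] ≤ μ/a = (8/5)/15 = 8/75.
Numerically: ≈ 0.10667.
(Since a = 15 > μ = 1.60000, the bound 8/75 is < 1 and informative.)

P[X ≥ 15] ≤ 8/75 ≈ 0.10667.


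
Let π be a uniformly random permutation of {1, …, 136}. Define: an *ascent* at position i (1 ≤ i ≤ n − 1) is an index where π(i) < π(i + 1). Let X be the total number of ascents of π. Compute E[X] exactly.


Write X = Σ X_I over i = 1, …, 135, with X_I the indicator of one ascent.
There are 135 indicators.
For each fixed i, the pair (π(i), π(i+1)) is a uniformly random ordered pair of distinct values from {1, …, 136}; by symmetry P[π(i) < π(i+1)] = 1/2.
By linearity: E[X] = 135 · (1/2) = (136 − 1) · (1/2) = 135/2 ≈ 67.5000.

E[X] = 135/2 = 67.5000.


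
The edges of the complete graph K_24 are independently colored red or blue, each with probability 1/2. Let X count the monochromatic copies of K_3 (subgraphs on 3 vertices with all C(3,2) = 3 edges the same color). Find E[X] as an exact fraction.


Let X = Σ_S X_S over the C(24, 3) = 2024 subsets S of size 3, where X_S = 1 if the K_3 on S is monochromatic.
For a fixed S, the K_3 on S has C(3, 2) = 3 edges. P[all 3 edges red] = (1/2)^3, and likewise for blue, so P[monochromatic] = 2·(1/2)^3 = 2^{1 − 3} = 1/4.
Summing: E[X] = C(24, 3) · 2^{1 − 3} = 2024 · 1/4 = 506.
Numerically: E[X] ≈ 506.000000.

E[X] = C(24,3)·2^(1−C(3,2)) = 506 ≈ 506.000000.


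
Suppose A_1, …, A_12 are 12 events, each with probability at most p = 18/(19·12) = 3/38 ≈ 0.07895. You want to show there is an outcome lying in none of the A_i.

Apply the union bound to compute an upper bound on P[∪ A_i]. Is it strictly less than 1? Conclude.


Union bound: P[∪_{i=1}^{12} A_i] ≤ Σ_i P[A_i] ≤ 12·p = 12·(3/38) = 18/19.
Numerically: 18/19 ≈ 0.94737.
Is 18/19 < 1? YES.
Since P[∪ A_i] ≤ 18/19 < 1, the complement has P[∩ A_i^c] ≥ 1 − 18/19 = 1/19 > 0, so some outcome avoids every A_i.

12·p = 18/19 ≈ 0.94737; existence CERTIFIED by the union bound.


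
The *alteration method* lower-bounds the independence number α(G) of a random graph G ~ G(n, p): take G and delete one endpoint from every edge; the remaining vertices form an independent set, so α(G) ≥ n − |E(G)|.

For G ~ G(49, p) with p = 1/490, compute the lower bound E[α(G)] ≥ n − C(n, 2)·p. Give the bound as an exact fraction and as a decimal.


E[|E(G)|] = C(49, 2)·p = 1176 · (1/490) = 12/5.
E[α(G)] ≥ n − E[|E(G)|] = 49 − 12/5 = 233/5.
Numerically: ≈ 46.60000.
(This is only a lower bound; the true E[α(G)] may be larger.)

E[α(G)] ≥ 233/5 ≈ 46.60000.


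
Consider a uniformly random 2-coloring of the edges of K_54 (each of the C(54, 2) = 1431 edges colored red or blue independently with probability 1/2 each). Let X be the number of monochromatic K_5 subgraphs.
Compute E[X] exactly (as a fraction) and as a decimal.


Let X = Σ_S X_S over the C(54, 5) = 3162510 subsets S of size 5, where X_S = 1 if the K_5 on S is monochromatic.
For a fixed S, the K_5 on S has C(5, 2) = 10 edges. P[all 10 edges red] = (1/2)^10, and likewise for blue, so P[monochromatic] = 2·(1/2)^10 = 2^{1 − 10} = 1/512.
Summing: E[X] = C(54, 5) · 2^{1 − 10} = 3162510 · 1/512 = 1581255/256.
Numerically: E[X] ≈ 6176.777344.

E[X] = C(54,5)·2^(1−C(5,2)) = 1581255/256 ≈ 6176.777344.


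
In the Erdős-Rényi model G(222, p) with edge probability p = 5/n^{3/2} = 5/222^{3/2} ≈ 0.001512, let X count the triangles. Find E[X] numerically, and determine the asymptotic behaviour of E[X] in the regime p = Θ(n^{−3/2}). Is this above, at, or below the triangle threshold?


Number of potential triangles: C(222, 3) = 1798940.
Each occurs with probability p³ ≈ (0.001512)³ ≈ 3.453994e-09.
By linearity: E[X] = C(222, 3)·p³ ≈ 1798940 · 3.453994e-09 ≈ 0.0062.
Since α = 3/2 > 1, p = c/n^{3/2} = o(1/n) is below the triangle threshold p ~ 1/n. Asymptotically E[X] ~ (c³/6)·n^{3(1−α)} = (5³/6)·n^{-1.5} → 0, so by Markov's inequality G has no triangles w.h.p.

E[X] ≈ 0.0062; in regime p = Θ(1/n^{3/2}) E[X] tends to 0 (below the triangle threshold p ~ 1/n).


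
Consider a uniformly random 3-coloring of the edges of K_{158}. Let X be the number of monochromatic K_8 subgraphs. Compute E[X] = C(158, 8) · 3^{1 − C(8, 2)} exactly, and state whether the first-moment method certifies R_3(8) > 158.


E[X] = C(158, 8) · 3^{1 − 28} = 8044984271181 · 3^{−27} = 8044984271181/7625597484987.
As a reduced fraction: E[X] = 2681661423727/2541865828329 ≈ 1.0550.
Is E[X] < 1? NO.
Since E[X] ≥ 1, the first-moment bound is inconclusive at n = 158; it does NOT by itself certify R_3(8) > 158.

E[X] = 2681661423727/2541865828329 ≈ 1.0550; E[X] ≥ 1; first-moment method inconclusive here.


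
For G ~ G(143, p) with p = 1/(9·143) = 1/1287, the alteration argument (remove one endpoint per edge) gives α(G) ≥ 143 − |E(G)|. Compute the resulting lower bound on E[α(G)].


E[|E(G)|] = C(143, 2)·p = 10153 · (1/1287) = 71/9.
E[α(G)] ≥ n − E[|E(G)|] = 143 − 71/9 = 1216/9.
Numerically: ≈ 135.11111.
(This is only a lower bound; the true E[α(G)] may be larger.)

E[α(G)] ≥ 1216/9 ≈ 135.11111.


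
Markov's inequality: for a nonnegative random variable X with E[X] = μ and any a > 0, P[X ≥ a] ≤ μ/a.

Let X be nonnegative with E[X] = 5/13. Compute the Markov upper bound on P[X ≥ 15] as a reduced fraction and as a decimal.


μ = E[X] = 5/13, a = 15.
Markov: P[X ≥ 15] ≤ μ/a = (5/13)/15 = 1/39.
Numerically: ≈ 0.0256.
(Since a = 15 > μ = 0.3846, the bound 1/39 is < 1 and informative.)

P[X ≥ 15] ≤ 1/39 ≈ 0.0256.


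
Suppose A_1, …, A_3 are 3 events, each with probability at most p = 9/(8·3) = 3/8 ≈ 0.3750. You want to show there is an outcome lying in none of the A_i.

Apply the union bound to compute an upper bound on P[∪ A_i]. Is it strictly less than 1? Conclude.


Union bound: P[∪_{i=1}^{3} A_i] ≤ Σ_i P[A_i] ≤ 3·p = 3·(3/8) = 9/8.
Numerically: 9/8 ≈ 1.1250.
Is 9/8 < 1? NO.
Since the bound 9/8 is ≥ 1, the union bound is uninformative here; it does NOT by itself certify existence.

3·p = 9/8 ≈ 1.1250; existence NOT certified by the union bound.


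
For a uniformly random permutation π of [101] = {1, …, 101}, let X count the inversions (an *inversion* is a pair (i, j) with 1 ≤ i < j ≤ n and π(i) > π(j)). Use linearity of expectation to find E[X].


Write X = Σ X_I over the C(101, 2) = 5050 pairs i < j, with X_I the indicator of one inversion.
There are 5050 indicators.
For each fixed pair i < j, the values π(i) and π(j) are two distinct elements of {1, …, 101} in uniformly random order; by symmetry P[π(i) > π(j)] = 1/2.
By linearity: E[X] = 5050 · (1/2) = C(101, 2) · (1/2) = 5050/2 = 2525 ≈ 2525.00000.

E[X] = 2525 = 2525.00000.


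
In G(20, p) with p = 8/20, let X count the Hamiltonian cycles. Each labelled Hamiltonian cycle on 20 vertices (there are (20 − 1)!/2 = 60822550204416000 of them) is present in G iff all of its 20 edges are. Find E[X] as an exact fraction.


K_20 has (20 − 1)!/2 = 60822550204416000 labelled Hamiltonian cycles.
For each such Hamiltonian cycle H, let X_H = 1 if all 20 edges of H are present in G. Then P[X_H = 1] = p^{20} = (2/5)^{20} = 1048576/95367431640625.
By linearity of expectation: E[X] = Σ_H E[X_H] = 60822550204416000 · p^{20} = 60822550204416000 · 1048576/95367431640625 = 510216531225165692928/762939453125.
Numerically: E[X] ≈ 6.69e+08.

E[X] = 60822550204416000 · (2/5)^{20} = 510216531225165692928/762939453125 ≈ 6.69e+08.


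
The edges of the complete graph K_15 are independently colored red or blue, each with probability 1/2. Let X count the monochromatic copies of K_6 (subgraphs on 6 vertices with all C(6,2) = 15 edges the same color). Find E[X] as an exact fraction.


Let X = Σ_S X_S over the C(15, 6) = 5005 subsets S of size 6, where X_S = 1 if the K_6 on S is monochromatic.
For a fixed S, the K_6 on S has C(6, 2) = 15 edges. P[all 15 edges red] = (1/2)^15, and likewise for blue, so P[monochromatic] = 2·(1/2)^15 = 2^{1 − 15} = 1/16384.
By linearity of expectation: E[X] = C(15, 6) · 2^{1 − 15} = 5005 · 1/16384 = 5005/16384.
Numerically: E[X] ≈ 0.305.

E[X] = C(15,6)·2^(1−C(6,2)) = 5005/16384 ≈ 0.305.


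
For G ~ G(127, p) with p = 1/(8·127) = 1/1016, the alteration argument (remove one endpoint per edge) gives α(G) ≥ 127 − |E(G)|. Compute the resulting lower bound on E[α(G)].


E[|E(G)|] = C(127, 2)·p = 8001 · (1/1016) = 63/8.
E[α(G)] ≥ n − E[|E(G)|] = 127 − 63/8 = 953/8.
Numerically: ≈ 119.125000.
(This is only a lower bound; the true E[α(G)] may be larger.)

E[α(G)] ≥ 953/8 ≈ 119.125000.


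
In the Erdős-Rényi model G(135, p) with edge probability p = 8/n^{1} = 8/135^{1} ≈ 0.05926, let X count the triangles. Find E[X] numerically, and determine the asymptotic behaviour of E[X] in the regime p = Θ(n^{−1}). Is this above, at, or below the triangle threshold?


Number of potential triangles: C(135, 3) = 400995.
Each occurs with probability p³ ≈ (0.05926)³ ≈ 2.080984e-04.
By linearity: E[X] = C(135, 3)·p³ ≈ 400995 · 2.080984e-04 ≈ 83.4464.
Here α = 1, so p = 8/n is exactly at the triangle threshold p ~ 1/n. Asymptotically E[X] → c³/6 = 8³/6 = 256/3 ≈ 85.3333, a bounded constant. In this regime the triangle count is asymptotically Poisson(c³/6).

E[X] ≈ 83.4464; in regime p = Θ(1/n^{1}) E[X] stays bounded (at the triangle threshold p ~ 1/n).


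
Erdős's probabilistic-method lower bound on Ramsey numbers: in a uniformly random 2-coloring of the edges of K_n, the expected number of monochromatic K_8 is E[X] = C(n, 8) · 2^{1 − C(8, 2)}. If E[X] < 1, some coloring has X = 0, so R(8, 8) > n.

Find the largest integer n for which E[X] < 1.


We need C(n, 8) · 2^{1 − 28} < 1, i.e. C(n, 8) < 2^{28 − 1} = 134217728.
Check values of n near the boundary:
  n = 40: C(40, 8) = 76904685; 76904685 < 134217728? YES
  n = 41: C(41, 8) = 95548245; 95548245 < 134217728? YES
  n = 42: C(42, 8) = 118030185; 118030185 < 134217728? YES
  n = 43: C(43, 8) = 145008513; 145008513 < 134217728? NO
  n = 44: C(44, 8) = 177232627; 177232627 < 134217728? NO
  n = 45: C(45, 8) = 215553195; 215553195 < 134217728? NO
The largest n with C(n, 8) < 134217728 is n = 42 (where E[X] = 118030185/134217728 ≈ 0.8793934). Hence R(8, 8) > 42, i.e. R(8, 8) ≥ 43.

Largest n = 42; hence R(8, 8) > 42.


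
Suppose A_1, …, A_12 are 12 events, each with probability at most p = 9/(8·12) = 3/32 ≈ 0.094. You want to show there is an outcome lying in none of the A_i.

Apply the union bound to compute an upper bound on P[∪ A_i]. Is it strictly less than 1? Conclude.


Union bound: P[∪_{i=1}^{12} A_i] ≤ Σ_i P[A_i] ≤ 12·p = 12·(3/32) = 9/8.
Numerically: 9/8 ≈ 1.125.
Is 9/8 < 1? NO.
Since the bound 9/8 is ≥ 1, the union bound is uninformative here; it does NOT by itself certify existence.

12·p = 9/8 ≈ 1.125; existence NOT certified by the union bound.


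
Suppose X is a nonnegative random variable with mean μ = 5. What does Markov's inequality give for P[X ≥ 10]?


μ = E[X] = 5, a = 10.
Markov: P[X ≥ 10] ≤ μ/a = (5)/10 = 1/2.
Numerically: ≈ 0.500000.
(Since a = 10 > μ = 5.000000, the bound 1/2 is < 1 and informative.)

P[X ≥ 10] ≤ 1/2 ≈ 0.500000.


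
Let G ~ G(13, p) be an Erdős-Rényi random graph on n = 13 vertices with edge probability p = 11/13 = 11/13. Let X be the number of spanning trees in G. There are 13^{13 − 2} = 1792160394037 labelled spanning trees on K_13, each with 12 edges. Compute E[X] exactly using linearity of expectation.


K_13 has 13^{13 − 2} = 1792160394037 labelled spanning trees.
For each such spanning tree H, let X_H = 1 if all 12 edges of H are present in G. Then P[X_H = 1] = p^{12} = (11/13)^{12} = 3138428376721/23298085122481.
Summing the indicators: E[X] = Σ_H E[X_H] = 1792160394037 · p^{12} = 1792160394037 · 3138428376721/23298085122481 = 3138428376721/13.
Numerically: E[X] ≈ 2.41e+11.

E[X] = 1792160394037 · (11/13)^{12} = 3138428376721/13 ≈ 2.41e+11.


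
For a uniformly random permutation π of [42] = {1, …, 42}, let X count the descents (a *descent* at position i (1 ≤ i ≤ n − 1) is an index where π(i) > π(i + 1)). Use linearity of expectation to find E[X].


Write X = Σ X_I over i = 1, …, 41, with X_I the indicator of one descent.
There are 41 indicators.
For each fixed i, the pair (π(i), π(i+1)) is a uniformly random ordered pair of distinct values from {1, …, 42}; by symmetry P[π(i) > π(i+1)] = 1/2.
By linearity: E[X] = 41 · (1/2) = (42 − 1) · (1/2) = 41/2 ≈ 20.500000.

E[X] = 41/2 = 20.500000.


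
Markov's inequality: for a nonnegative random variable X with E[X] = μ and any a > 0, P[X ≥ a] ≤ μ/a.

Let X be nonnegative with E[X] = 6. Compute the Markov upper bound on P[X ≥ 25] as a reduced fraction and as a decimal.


μ = E[X] = 6, a = 25.
Markov: P[X ≥ 25] ≤ μ/a = (6)/25 = 6/25.
Numerically: ≈ 0.240.
(Since a = 25 > μ = 6.000, the bound 6/25 is < 1 and informative.)

P[X ≥ 25] ≤ 6/25 ≈ 0.240.


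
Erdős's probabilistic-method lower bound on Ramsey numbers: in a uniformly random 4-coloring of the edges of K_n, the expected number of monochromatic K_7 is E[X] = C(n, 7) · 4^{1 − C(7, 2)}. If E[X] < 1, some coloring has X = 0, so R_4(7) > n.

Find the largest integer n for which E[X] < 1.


We need C(n, 7) · 4^{1 − 21} < 1, i.e. C(n, 7) < 4^{21 − 1} = 1099511627776.
Check values of n near the boundary:
  n = 174: C(174, 7) = 847879782984; 847879782984 < 1099511627776? YES
  n = 175: C(175, 7) = 883208107275; 883208107275 < 1099511627776? YES
  n = 176: C(176, 7) = 919790691600; 919790691600 < 1099511627776? YES
  n = 177: C(177, 7) = 957664425960; 957664425960 < 1099511627776? YES
  n = 178: C(178, 7) = 996867063280; 996867063280 < 1099511627776? YES
  n = 179: C(179, 7) = 1037437234460; 1037437234460 < 1099511627776? YES
  n = 180: C(180, 7) = 1079414463600; 1079414463600 < 1099511627776? YES
  n = 181: C(181, 7) = 1122839183400; 1122839183400 < 1099511627776? NO
  n = 182: C(182, 7) = 1167752750736; 1167752750736 < 1099511627776? NO
  n = 183: C(183, 7) = 1214197462413; 1214197462413 < 1099511627776? NO
The largest n with C(n, 7) < 1099511627776 is n = 180 (where E[X] = 67463403975/68719476736 ≈ 0.981722). Hence R_4(7) > 180, i.e. R_4(7) ≥ 181.

Largest n = 180; hence R_4(7) > 180.


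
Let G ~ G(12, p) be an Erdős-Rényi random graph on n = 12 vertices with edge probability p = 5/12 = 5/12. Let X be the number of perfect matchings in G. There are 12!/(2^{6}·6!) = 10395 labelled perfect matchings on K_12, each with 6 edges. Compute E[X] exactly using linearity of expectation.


K_12 has 12!/(2^{6}·6!) = 10395 labelled perfect matchings.
For each such perfect matching H, let X_H = 1 if all 6 edges of H are present in G. Then P[X_H = 1] = p^{6} = (5/12)^{6} = 15625/2985984.
Summing the indicators: E[X] = Σ_H E[X_H] = 10395 · p^{6} = 10395 · 15625/2985984 = 6015625/110592.
Numerically: E[X] ≈ 54.39.

E[X] = 10395 · (5/12)^{6} = 6015625/110592 ≈ 54.39.


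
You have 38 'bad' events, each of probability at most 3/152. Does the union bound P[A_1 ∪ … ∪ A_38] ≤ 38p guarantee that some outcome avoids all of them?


Union bound: P[∪_{i=1}^{38} A_i] ≤ Σ_i P[A_i] ≤ 38·p = 38·(3/152) = 3/4.
Numerically: 3/4 ≈ 0.7500.
Is 3/4 < 1? YES.
Since P[∪ A_i] ≤ 3/4 < 1, the complement has P[∩ A_i^c] ≥ 1 − 3/4 = 1/4 > 0, so some outcome avoids every A_i.

38·p = 3/4 ≈ 0.7500; existence CERTIFIED by the union bound.


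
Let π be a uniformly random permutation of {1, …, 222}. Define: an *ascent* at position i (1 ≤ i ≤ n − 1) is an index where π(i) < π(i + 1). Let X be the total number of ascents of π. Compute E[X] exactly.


Write X = Σ X_I over i = 1, …, 221, with X_I the indicator of one ascent.
There are 221 indicators.
For each fixed i, the pair (π(i), π(i+1)) is a uniformly random ordered pair of distinct values from {1, …, 222}; by symmetry P[π(i) < π(i+1)] = 1/2.
By linearity: E[X] = 221 · (1/2) = (222 − 1) · (1/2) = 221/2 ≈ 110.500.

E[X] = 221/2 = 110.500.


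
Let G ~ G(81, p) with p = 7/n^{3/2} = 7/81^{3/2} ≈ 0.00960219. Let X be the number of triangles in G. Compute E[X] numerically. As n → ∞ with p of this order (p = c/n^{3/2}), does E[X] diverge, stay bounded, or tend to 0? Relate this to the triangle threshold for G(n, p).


Number of potential triangles: C(81, 3) = 85320.
Each occurs with probability p³ ≈ (0.00960219)³ ≈ 8.85342954e-07.
By linearity: E[X] = C(81, 3)·p³ ≈ 85320 · 8.85342954e-07 ≈ 0.075537.
Since α = 3/2 > 1, p = c/n^{3/2} = o(1/n) is below the triangle threshold p ~ 1/n. Asymptotically E[X] ~ (c³/6)·n^{3(1−α)} = (7³/6)·n^{-1.5} → 0, so by Markov's inequality G has no triangles w.h.p.

E[X] ≈ 0.075537; in regime p = Θ(1/n^{3/2}) E[X] tends to 0 (below the triangle threshold p ~ 1/n).


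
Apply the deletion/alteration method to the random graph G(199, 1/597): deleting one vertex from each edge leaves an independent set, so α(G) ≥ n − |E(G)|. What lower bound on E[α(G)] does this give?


E[|E(G)|] = C(199, 2)·p = 19701 · (1/597) = 33.
E[α(G)] ≥ n − E[|E(G)|] = 199 − 33 = 166.
Numerically: ≈ 166.000.
(This is only a lower bound; the true E[α(G)] may be larger.)

E[α(G)] ≥ 166 ≈ 166.000.


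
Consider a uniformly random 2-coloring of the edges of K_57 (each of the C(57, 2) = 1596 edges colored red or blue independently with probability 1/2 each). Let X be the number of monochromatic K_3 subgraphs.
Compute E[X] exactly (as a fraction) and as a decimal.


Let X = Σ_S X_S over the C(57, 3) = 29260 subsets S of size 3, where X_S = 1 if the K_3 on S is monochromatic.
For a fixed S, the K_3 on S has C(3, 2) = 3 edges. P[all 3 edges red] = (1/2)^3, and likewise for blue, so P[monochromatic] = 2·(1/2)^3 = 2^{1 − 3} = 1/4.
By linearity of expectation: E[X] = C(57, 3) · 2^{1 − 3} = 29260 · 1/4 = 7315.
Numerically: E[X] ≈ 7315.000.

E[X] = C(57,3)·2^(1−C(3,2)) = 7315 ≈ 7315.000.


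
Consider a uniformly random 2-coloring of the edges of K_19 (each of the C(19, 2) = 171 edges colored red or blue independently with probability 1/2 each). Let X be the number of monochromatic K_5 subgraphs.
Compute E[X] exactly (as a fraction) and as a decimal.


Let X = Σ_S X_S over the C(19, 5) = 11628 subsets S of size 5, where X_S = 1 if the K_5 on S is monochromatic.
For a fixed S, the K_5 on S has C(5, 2) = 10 edges. P[all 10 edges red] = (1/2)^10, and likewise for blue, so P[monochromatic] = 2·(1/2)^10 = 2^{1 − 10} = 1/512.
By linearity: E[X] = C(19, 5) · 2^{1 − 10} = 11628 · 1/512 = 2907/128.
Numerically: E[X] ≈ 22.71094.

E[X] = C(19,5)·2^(1−C(5,2)) = 2907/128 ≈ 22.71094.


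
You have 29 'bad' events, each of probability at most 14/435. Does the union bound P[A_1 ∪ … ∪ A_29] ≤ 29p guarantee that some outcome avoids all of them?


Union bound: P[∪_{i=1}^{29} A_i] ≤ Σ_i P[A_i] ≤ 29·p = 29·(14/435) = 14/15.
Numerically: 14/15 ≈ 0.9333333.
Is 14/15 < 1? YES.
Since P[∪ A_i] ≤ 14/15 < 1, the complement has P[∩ A_i^c] ≥ 1 − 14/15 = 1/15 > 0, so some outcome avoids every A_i.

29·p = 14/15 ≈ 0.9333333; existence CERTIFIED by the union bound.


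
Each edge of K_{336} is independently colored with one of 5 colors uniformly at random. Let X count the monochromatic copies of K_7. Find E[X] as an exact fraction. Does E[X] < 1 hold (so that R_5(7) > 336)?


E[X] = C(336, 7) · 5^{1 − 21} = 90079147136880 · 5^{−20} = 90079147136880/95367431640625.
As a reduced fraction: E[X] = 18015829427376/19073486328125 ≈ 0.94455.
Is E[X] < 1? YES.
Since E[X] < 1, there exists a 5-coloring of K_{336} with no monochromatic K_7; hence R_5(7) > 336.

E[X] = 18015829427376/19073486328125 ≈ 0.94455; E[X] < 1, so R_5(7) > 336.


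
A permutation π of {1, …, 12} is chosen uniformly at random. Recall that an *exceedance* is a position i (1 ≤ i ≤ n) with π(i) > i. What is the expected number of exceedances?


Write X = Σ_{i=1}^{12} X_i, where X_i = 1_{π(i) > i}.
For each fixed i, π(i) is uniform over {1, …, 12} (marginal of a uniform permutation), so P[π(i) > i] = (n − i)/n. Summing: Σ_{i=1}^{12} (n − i)/n = (0 + 1 + … + 11)/12 = 12(12 − 1)/(2·12) = (12 − 1)/2.
Hence E[X] = Σ_{i=1}^{12} (12 − i)/12 = 11/2 ≈ 5.5000.

E[X] = 11/2 = 5.5000.


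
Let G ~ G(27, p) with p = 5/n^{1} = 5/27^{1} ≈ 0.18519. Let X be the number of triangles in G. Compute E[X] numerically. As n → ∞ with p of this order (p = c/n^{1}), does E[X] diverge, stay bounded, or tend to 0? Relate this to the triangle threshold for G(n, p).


Number of potential triangles: C(27, 3) = 2925.
Each occurs with probability p³ ≈ (0.18519)³ ≈ 6.3506579e-03.
By linearity: E[X] = C(27, 3)·p³ ≈ 2925 · 6.3506579e-03 ≈ 18.57567.
Here α = 1, so p = 5/n is exactly at the triangle threshold p ~ 1/n. Asymptotically E[X] → c³/6 = 5³/6 = 125/6 ≈ 20.83333, a bounded constant. In this regime the triangle count is asymptotically Poisson(c³/6).

E[X] ≈ 18.57567; in regime p = Θ(1/n^{1}) E[X] stays bounded (at the triangle threshold p ~ 1/n).


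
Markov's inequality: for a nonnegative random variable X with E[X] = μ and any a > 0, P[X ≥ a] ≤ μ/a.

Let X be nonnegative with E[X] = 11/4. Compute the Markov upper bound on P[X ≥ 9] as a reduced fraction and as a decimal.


μ = E[X] = 11/4, a = 9.
Markov: P[X ≥ 9] ≤ μ/a = (11/4)/9 = 11/36.
Numerically: ≈ 0.30556.
(Since a = 9 > μ = 2.75000, the bound 11/36 is < 1 and informative.)

P[X ≥ 9] ≤ 11/36 ≈ 0.30556.


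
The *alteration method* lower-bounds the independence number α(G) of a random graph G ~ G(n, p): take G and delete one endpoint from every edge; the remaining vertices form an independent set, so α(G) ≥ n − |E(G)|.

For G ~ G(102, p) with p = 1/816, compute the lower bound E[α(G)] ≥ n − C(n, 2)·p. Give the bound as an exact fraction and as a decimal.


E[|E(G)|] = C(102, 2)·p = 5151 · (1/816) = 101/16.
E[α(G)] ≥ n − E[|E(G)|] = 102 − 101/16 = 1531/16.
Numerically: ≈ 95.687500.
(This is only a lower bound; the true E[α(G)] may be larger.)

E[α(G)] ≥ 1531/16 ≈ 95.687500.


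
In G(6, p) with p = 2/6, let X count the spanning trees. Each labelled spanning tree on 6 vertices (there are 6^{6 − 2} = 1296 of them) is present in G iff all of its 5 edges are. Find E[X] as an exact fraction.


K_6 has 6^{6 − 2} = 1296 labelled spanning trees.
For each such spanning tree H, let X_H = 1 if all 5 edges of H are present in G. Then P[X_H = 1] = p^{5} = (1/3)^{5} = 1/243.
By linearity: E[X] = Σ_H E[X_H] = 1296 · p^{5} = 1296 · 1/243 = 16/3.
Numerically: E[X] ≈ 5.33.

E[X] = 1296 · (1/3)^{5} = 16/3 ≈ 5.33.


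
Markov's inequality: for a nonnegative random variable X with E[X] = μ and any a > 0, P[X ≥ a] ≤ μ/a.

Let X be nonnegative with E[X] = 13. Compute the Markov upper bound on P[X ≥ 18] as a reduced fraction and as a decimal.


μ = E[X] = 13, a = 18.
Markov: P[X ≥ 18] ≤ μ/a = (13)/18 = 13/18.
Numerically: ≈ 0.722.
(Since a = 18 > μ = 13.000, the bound 13/18 is < 1 and informative.)

P[X ≥ 18] ≤ 13/18 ≈ 0.722.


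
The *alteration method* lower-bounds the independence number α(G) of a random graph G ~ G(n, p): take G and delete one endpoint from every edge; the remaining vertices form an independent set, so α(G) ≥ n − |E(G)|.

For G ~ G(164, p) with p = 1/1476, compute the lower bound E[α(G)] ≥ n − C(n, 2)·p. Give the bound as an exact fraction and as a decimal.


E[|E(G)|] = C(164, 2)·p = 13366 · (1/1476) = 163/18.
E[α(G)] ≥ n − E[|E(G)|] = 164 − 163/18 = 2789/18.
Numerically: ≈ 154.94444.
(This is only a lower bound; the true E[α(G)] may be larger.)

E[α(G)] ≥ 2789/18 ≈ 154.94444.


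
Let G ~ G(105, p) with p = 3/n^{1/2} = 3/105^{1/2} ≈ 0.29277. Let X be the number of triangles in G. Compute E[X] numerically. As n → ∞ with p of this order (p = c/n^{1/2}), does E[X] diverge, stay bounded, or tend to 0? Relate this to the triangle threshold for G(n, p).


Number of potential triangles: C(105, 3) = 187460.
Each occurs with probability p³ ≈ (0.29277)³ ≈ 2.50945733e-02.
By linearity: E[X] = C(105, 3)·p³ ≈ 187460 · 2.50945733e-02 ≈ 4704.228712.
Since α = 1/2 < 1, p = c/n^{1/2} ≫ 1/n is above the triangle threshold p ~ 1/n. Asymptotically E[X] ~ (c³/6)·n^{3(1−α)} = (3³/6)·n^{1.5} → ∞; triangles are abundant w.h.p.

E[X] ≈ 4704.228712; in regime p = Θ(1/n^{1/2}) E[X] diverges (above the triangle threshold p ~ 1/n).


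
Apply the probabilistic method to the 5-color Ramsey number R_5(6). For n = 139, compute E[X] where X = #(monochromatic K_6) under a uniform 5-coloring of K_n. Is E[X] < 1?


E[X] = C(139, 6) · 5^{1 − 15} = 8979650478 · 5^{−14} = 8979650478/6103515625.
As a reduced fraction: E[X] = 8979650478/6103515625 ≈ 1.471226.
Is E[X] < 1? NO.
Since E[X] ≥ 1, the first-moment bound is inconclusive at n = 139; it does NOT by itself certify R_5(6) > 139.

E[X] = 8979650478/6103515625 ≈ 1.471226; E[X] ≥ 1; first-moment method inconclusive here.


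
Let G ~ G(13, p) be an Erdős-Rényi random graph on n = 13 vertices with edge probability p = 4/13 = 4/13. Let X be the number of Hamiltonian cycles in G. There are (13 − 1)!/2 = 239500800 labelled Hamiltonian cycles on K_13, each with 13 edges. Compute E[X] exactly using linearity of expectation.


K_13 has (13 − 1)!/2 = 239500800 labelled Hamiltonian cycles.
For each such Hamiltonian cycle H, let X_H = 1 if all 13 edges of H are present in G. Then P[X_H = 1] = p^{13} = (4/13)^{13} = 67108864/302875106592253.
By linearity of expectation: E[X] = Σ_H E[X_H] = 239500800 · p^{13} = 239500800 · 67108864/302875106592253 = 16072626615091200/302875106592253.
Numerically: E[X] ≈ 53.1.

E[X] = 239500800 · (4/13)^{13} = 16072626615091200/302875106592253 ≈ 53.1.


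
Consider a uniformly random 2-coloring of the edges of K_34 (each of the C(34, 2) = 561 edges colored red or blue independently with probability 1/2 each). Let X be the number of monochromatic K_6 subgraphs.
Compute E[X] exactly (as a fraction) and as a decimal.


Let X = Σ_S X_S over the C(34, 6) = 1344904 subsets S of size 6, where X_S = 1 if the K_6 on S is monochromatic.
For a fixed S, the K_6 on S has C(6, 2) = 15 edges. P[all 15 edges red] = (1/2)^15, and likewise for blue, so P[monochromatic] = 2·(1/2)^15 = 2^{1 − 15} = 1/16384.
By linearity: E[X] = C(34, 6) · 2^{1 − 15} = 1344904 · 1/16384 = 168113/2048.
Numerically: E[X] ≈ 82.086.

E[X] = C(34,6)·2^(1−C(6,2)) = 168113/2048 ≈ 82.086.


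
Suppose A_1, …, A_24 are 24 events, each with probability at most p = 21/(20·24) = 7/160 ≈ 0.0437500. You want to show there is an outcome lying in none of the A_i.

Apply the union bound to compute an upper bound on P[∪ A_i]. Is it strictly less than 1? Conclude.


Union bound: P[∪_{i=1}^{24} A_i] ≤ Σ_i P[A_i] ≤ 24·p = 24·(7/160) = 21/20.
Numerically: 21/20 ≈ 1.0500000.
Is 21/20 < 1? NO.
Since the bound 21/20 is ≥ 1, the union bound is uninformative here; it does NOT by itself certify existence.

24·p = 21/20 ≈ 1.0500000; existence NOT certified by the union bound.


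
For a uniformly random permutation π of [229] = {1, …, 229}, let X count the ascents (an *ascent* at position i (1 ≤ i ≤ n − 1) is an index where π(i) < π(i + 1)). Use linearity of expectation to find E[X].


Write X = Σ X_I over i = 1, …, 228, with X_I the indicator of one ascent.
There are 228 indicators.
For each fixed i, the pair (π(i), π(i+1)) is a uniformly random ordered pair of distinct values from {1, …, 229}; by symmetry P[π(i) < π(i+1)] = 1/2.
By linearity: E[X] = 228 · (1/2) = (229 − 1) · (1/2) = 114 ≈ 114.000.

E[X] = 114 = 114.000.


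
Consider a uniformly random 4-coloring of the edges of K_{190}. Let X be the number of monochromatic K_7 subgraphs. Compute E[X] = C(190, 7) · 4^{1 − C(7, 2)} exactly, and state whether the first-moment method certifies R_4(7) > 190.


E[X] = C(190, 7) · 4^{1 − 21} = 1585940245560 · 4^{−20} = 1585940245560/1099511627776.
As a reduced fraction: E[X] = 198242530695/137438953472 ≈ 1.4424043.
Is E[X] < 1? NO.
Since E[X] ≥ 1, the first-moment bound is inconclusive at n = 190; it does NOT by itself certify R_4(7) > 190.

E[X] = 198242530695/137438953472 ≈ 1.4424043; E[X] ≥ 1; first-moment method inconclusive here.
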